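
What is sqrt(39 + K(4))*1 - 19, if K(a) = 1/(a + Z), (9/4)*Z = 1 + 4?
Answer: -19 + sqrt(30702)/28 ≈ -12.742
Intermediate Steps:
Z = 20/9 (Z = 4*(1 + 4)/9 = (4/9)*5 = 20/9 ≈ 2.2222)
K(a) = 1/(20/9 + a) (K(a) = 1/(a + 20/9) = 1/(20/9 + a))
sqrt(39 + K(4))*1 - 19 = sqrt(39 + 9/(20 + 9*4))*1 - 19 = sqrt(39 + 9/(20 + 36))*1 - 19 = sqrt(39 + 9/56)*1 - 19 = sqrt(2193/56)*1 - 19 = (sqrt(30702)/28)*1 - 19 = sqrt(30702)/28 - 19 = -19 + sqrt(30702)/28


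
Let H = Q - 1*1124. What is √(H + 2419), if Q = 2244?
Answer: √3539 ≈ 59.490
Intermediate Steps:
H = 1120 (H = 2244 - 1*1124 = 2244 - 1124 = 1120)
√(H + 2419) = √(1120 + 2419) = √3539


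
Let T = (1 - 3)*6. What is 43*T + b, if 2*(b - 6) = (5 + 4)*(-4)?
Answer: -528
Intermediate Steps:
b = -12 (b = 6 + ((5 + 4)*(-4))/2 = 6 + (9*(-4))/2 = 6 + (1/2)*(-36) = 6 - 18 = -12)
T = -12 (T = -2*6 = -12)
43*T + b = 43*(-12) - 12 = -516 - 12 = -528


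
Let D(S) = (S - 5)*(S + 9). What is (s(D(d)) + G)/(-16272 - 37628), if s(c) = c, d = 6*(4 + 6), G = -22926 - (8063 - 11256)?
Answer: 7969/26950 ≈ 0.29570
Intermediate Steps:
G = -19733 (G = -22926 - 1*(-3193) = -22926 + 3193 = -19733)
d = 60 (d = 6*10 = 60)
D(S) = (-5 + S)*(9 + S)
(s(D(d)) + G)/(-16272 - 37628) = ((-45 + 60² + 4*60) - 19733)/(-16272 - 37628) = ((-45 + 3600 + 240) - 19733)/(-53900) = (3795 - 19733)*(-1/53900) = -15938*(-1/53900) = 7969/26950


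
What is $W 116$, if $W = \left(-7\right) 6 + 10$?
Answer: $-3712$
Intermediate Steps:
$W = -32$ ($W = -42 + 10 = -32$)
$W 116 = \left(-32\right) 116 = -3712$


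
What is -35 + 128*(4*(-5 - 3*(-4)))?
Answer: 3549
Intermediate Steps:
-35 + 128*(4*(-5 - 3*(-4))) = -35 + 128*(4*(-5 + 12)) = -35 + 128*(4*7) = -35 + 128*28 = -35 + 3584 = 3549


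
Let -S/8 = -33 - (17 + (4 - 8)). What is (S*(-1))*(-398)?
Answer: 146464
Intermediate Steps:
S = 368 (S = -8*(-33 - (17 + (4 - 8))) = -8*(-33 - (17 - 4)) = -8*(-33 - 1*13) = -8*(-33 - 13) = -8*(-46) = 368)
(S*(-1))*(-398) = (368*(-1))*(-398) = -368*(-398) = 146464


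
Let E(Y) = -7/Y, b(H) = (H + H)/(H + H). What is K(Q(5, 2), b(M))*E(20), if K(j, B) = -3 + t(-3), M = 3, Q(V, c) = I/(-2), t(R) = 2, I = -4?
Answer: 7/20 ≈ 0.35000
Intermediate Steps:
Q(V, c) = 2 (Q(V, c) = -4/(-2) = -4*(-½) = 2)
b(H) = 1 (b(H) = (2*H)/((2*H)) = (2*H)*(1/(2*H)) = 1)
K(j, B) = -1 (K(j, B) = -3 + 2 = -1)
K(Q(5, 2), b(M))*E(20) = -(-7)/20 = -1*(-7/20) = 7/20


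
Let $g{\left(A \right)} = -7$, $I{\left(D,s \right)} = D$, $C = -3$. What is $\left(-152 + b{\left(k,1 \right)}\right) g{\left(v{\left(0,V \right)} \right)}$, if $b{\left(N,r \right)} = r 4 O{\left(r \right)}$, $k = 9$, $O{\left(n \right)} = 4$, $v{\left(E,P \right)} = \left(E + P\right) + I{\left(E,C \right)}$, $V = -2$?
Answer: $952$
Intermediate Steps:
$v{\left(E,P \right)} = P + 2 E$ ($v{\left(E,P \right)} = \left(E + P\right) + E = P + 2 E$)
$b{\left(N,r \right)} = 16 r$ ($b{\left(N,r \right)} = r 4 \cdot 4 = 4 r 4 = 16 r$)
$\left(-152 + b{\left(k,1 \right)}\right) g{\left(v{\left(0,V \right)} \right)} = \left(-152 + 16 \cdot 1\right) \left(-7\right) = \left(-152 + 16\right) \left(-7\right) = \left(-136\right) \left(-7\right) = 952$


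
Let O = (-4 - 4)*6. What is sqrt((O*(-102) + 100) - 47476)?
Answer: 12*I*sqrt(295) ≈ 206.11*I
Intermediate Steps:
O = -48 (O = -8*6 = -48)
sqrt((O*(-102) + 100) - 47476) = sqrt((-48*(-102) + 100) - 47476) = sqrt((4896 + 100) - 47476) = sqrt(4996 - 47476) = sqrt(-42480) = 12*I*sqrt(295)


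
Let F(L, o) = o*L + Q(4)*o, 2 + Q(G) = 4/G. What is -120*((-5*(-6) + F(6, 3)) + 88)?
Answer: -15960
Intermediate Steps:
Q(G) = -2 + 4/G
F(L, o) = -o + L*o (F(L, o) = o*L + (-2 + 4/4)*o = L*o + (-2 + 4*(1/4))*o = L*o + (-2 + 1)*o = L*o - o = -o + L*o)
-120*((-5*(-6) + F(6, 3)) + 88) = -120*((-5*(-6) + 3*(-1 + 6)) + 88) = -120*((30 + 3*5) + 88) = -120*((30 + 15) + 88) = -120*(45 + 88) = -120*133 = -15960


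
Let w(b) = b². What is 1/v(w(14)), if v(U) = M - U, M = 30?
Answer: -1/166 ≈ -0.0060241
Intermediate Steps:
v(U) = 30 - U
1/v(w(14)) = 1/(30 - 1*14²) = 1/(30 - 1*196) = 1/(30 - 196) = 1/(-166) = -1/166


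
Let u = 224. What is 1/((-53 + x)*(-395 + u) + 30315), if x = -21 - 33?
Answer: 1/48612 ≈ 2.0571e-5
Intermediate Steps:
x = -54
1/((-53 + x)*(-395 + u) + 30315) = 1/((-53 - 54)*(-395 + 224) + 30315) = 1/(-107*(-171) + 30315) = 1/(18297 + 30315) = 1/48612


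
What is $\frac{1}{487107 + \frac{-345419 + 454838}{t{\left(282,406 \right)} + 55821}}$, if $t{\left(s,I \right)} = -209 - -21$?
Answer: $\frac{55633}{27099333150} \approx 2.0529 \cdot 10^{-6}$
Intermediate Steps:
$t{\left(s,I \right)} = -188$ ($t{\left(s,I \right)} = -209 + 21 = -188$)
$\frac{1}{487107 + \frac{-345419 + 454838}{t{\left(282,406 \right)} + 55821}} = \frac{1}{487107 + \frac{-345419 + 454838}{-188 + 55821}} = \frac{1}{487107 + \frac{109419}{55633}} = \frac{1}{\frac{27099333150}{55633}} = \frac{55633}{27099333150}$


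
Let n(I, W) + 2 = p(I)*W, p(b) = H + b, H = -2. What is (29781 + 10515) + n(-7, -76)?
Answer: 40978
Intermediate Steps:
p(b) = -2 + b
n(I, W) = -2 + W*(-2 + I) (n(I, W) = -2 + (-2 + I)*W = -2 + W*(-2 + I))
(29781 + 10515) + n(-7, -76) = (29781 + 10515) + (-2 - 76*(-2 - 7)) = 40296 + (-2 - 76*(-9)) = 40296 + (-2 + 684) = 40296 + 682 = 40978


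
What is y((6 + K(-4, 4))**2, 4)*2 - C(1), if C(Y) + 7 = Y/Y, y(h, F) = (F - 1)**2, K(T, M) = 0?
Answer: 24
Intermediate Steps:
y(h, F) = (-1 + F)**2
C(Y) = -6 (C(Y) = -7 + Y/Y = -7 + 1 = -6)
y((6 + K(-4, 4))**2, 4)*2 - C(1) = (-1 + 4)**2*2 - 1*(-6) = 3**2*2 + 6 = 9*2 + 6 = 18 + 6 = 24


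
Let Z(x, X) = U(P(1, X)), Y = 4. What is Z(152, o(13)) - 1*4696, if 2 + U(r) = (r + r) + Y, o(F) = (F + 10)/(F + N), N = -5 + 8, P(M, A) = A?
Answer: -37529/8 ≈ -4691.1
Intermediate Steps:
N = 3
o(F) = (10 + F)/(3 + F) (o(F) = (F + 10)/(F + 3) = (10 + F)/(3 + F))
U(r) = 2 + 2*r (U(r) = -2 + ((r + r) + 4) = -2 + (2*r + 4) = -2 + (4 + 2*r) = 2 + 2*r)
Z(x, X) = 2 + 2*X
Z(152, o(13)) - 1*4696 = (2 + 2*((10 + 13)/(3 + 13))) - 1*4696 = (2 + 2*(23/16)) - 4696 = (2 + 23/8) - 4696 = 39/8 - 4696 = -37529/8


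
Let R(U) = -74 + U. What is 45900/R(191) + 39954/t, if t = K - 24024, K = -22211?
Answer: 235279098/601055 ≈ 391.44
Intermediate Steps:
t = -46235 (t = -22211 - 24024 = -46235)
45900/R(191) + 39954/t = 45900/(-74 + 191) + 39954/(-46235) = 45900/117 + 39954*(-1/46235) = 45900*(1/117) - 39954/46235 = 5100/13 - 39954/46235 = 235279098/601055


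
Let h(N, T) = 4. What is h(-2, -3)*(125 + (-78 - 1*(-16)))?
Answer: 252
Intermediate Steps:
h(-2, -3)*(125 + (-78 - 1*(-16))) = 4*(125 + (-78 - 1*(-16))) = 4*(125 + (-78 + 16)) = 4*(125 - 62) = 4*63 = 252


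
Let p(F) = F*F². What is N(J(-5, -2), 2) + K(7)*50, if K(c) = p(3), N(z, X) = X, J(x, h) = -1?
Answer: 1352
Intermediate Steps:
p(F) = F³
K(c) = 27 (K(c) = 3³ = 27)
N(J(-5, -2), 2) + K(7)*50 = 2 + 27*50 = 2 + 1350 = 1352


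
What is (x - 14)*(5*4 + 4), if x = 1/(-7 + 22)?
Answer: -1672/5 ≈ -334.40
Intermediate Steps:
x = 1/15 ≈ 0.066667
(x - 14)*(5*4 + 4) = (1/15 - 14)*(5*4 + 4) = -209*(20 + 4)/15 = -209/15*24 = -1672/5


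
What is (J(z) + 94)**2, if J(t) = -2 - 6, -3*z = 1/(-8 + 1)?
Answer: 7396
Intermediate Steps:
z = 1/21 (z = -1/(3*(-8 + 1)) = -1/3/(-7) = -1/3*(-1/7) = 1/21 ≈ 0.047619)
J(t) = -8
(J(z) + 94)**2 = (-8 + 94)**2 = 86**2 = 7396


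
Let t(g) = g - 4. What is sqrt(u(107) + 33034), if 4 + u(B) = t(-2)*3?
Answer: 6*sqrt(917) ≈ 181.69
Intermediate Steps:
t(g) = -4 + g
u(B) = -22 (u(B) = -4 + (-4 - 2)*3 = -4 - 6*3 = -4 - 18 = -22)
sqrt(u(107) + 33034) = sqrt(-22 + 33034) = sqrt(33012) = 6*sqrt(917)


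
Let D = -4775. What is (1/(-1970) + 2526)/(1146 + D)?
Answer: -4976219/7149130 ≈ -0.69606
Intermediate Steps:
(1/(-1970) + 2526)/(1146 + D) = (1/(-1970) + 2526)/(1146 - 4775) = (-1/1970 + 2526)/(-3629) = (4976219/1970)*(-1/3629) = -4976219/7149130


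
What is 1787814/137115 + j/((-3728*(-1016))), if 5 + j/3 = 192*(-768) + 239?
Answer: 372836171549/28852408640 ≈ 12.922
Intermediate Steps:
j = -441666 (j = -15 + 3*(192*(-768) + 239) = -15 + 3*(-147456 + 239) = -15 + 3*(-147217) = -15 - 441651 = -441666)
1787814/137115 + j/((-3728*(-1016))) = 1787814/137115 - 441666/((-3728*(-1016))) = 1787814*(1/137115) - 441666/3787648 = 198646/15235 - 441666*1/3787648 = 198646/15235 - 220833/1893824 = 372836171549/28852408640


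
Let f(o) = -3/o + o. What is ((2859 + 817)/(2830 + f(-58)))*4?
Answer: 852832/160779 ≈ 5.3044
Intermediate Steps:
f(o) = o - 3/o
((2859 + 817)/(2830 + f(-58)))*4 = ((2859 + 817)/(2830 + (-58 - 3/(-58))))*4 = (3676/(2830 + (-58 - 3*(-1/58))))*4 = (3676/(2830 + (-58 + 3/58)))*4 = (3676/(2830 - 3361/58))*4 = (3676/(160779/58))*4 = (3676*(58/160779))*4 = (213208/160779)*4 = 852832/160779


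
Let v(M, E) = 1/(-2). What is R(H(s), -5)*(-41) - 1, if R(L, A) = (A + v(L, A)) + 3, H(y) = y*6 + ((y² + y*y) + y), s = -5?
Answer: 203/2 ≈ 101.50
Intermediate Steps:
v(M, E) = -½
H(y) = 2*y² + 7*y (H(y) = 6*y + ((y² + y²) + y) = 6*y + (2*y² + y) = 6*y + (y + 2*y²) = 2*y² + 7*y)
R(L, A) = 5/2 + A (R(L, A) = (A - ½) + 3 = (-½ + A) + 3 = 5/2 + A)
R(H(s), -5)*(-41) - 1 = (5/2 - 5)*(-41) - 1 = -5/2*(-41) - 1 = 205/2 - 1 = 203/2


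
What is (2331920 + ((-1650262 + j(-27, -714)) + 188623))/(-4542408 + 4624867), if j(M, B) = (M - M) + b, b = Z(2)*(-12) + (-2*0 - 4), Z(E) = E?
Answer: 870253/82459 ≈ 10.554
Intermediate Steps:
b = -28 (b = 2*(-12) + (-2*0 - 4) = -24 + (0 - 4) = -24 - 4 = -28)
j(M, B) = -28 (j(M, B) = (M - M) - 28 = 0 - 28 = -28)
(2331920 + ((-1650262 + j(-27, -714)) + 188623))/(-4542408 + 4624867) = (2331920 + ((-1650262 - 28) + 188623))/(-4542408 + 4624867) = (2331920 + (-1650290 + 188623))/82459 = (2331920 - 1461667)*(1/82459) = 870253*(1/82459) = 870253/82459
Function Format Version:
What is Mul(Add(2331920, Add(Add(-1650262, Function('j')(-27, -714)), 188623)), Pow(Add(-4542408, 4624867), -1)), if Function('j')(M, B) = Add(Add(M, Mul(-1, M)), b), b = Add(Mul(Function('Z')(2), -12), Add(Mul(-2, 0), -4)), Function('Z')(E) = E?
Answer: Rational(870253, 82459) ≈ 10.554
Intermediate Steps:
b = -28 (b = Add(Mul(2, -12), Add(Mul(-2, 0), -4)) = Add(-24, Add(0, -4)) = Add(-24, -4) = -28)
Function('j')(M, B) = -28 (Function('j')(M, B) = Add(Add(M, Mul(-1, M)), -28) = Add(0, -28) = -28)
Mul(Add(2331920, Add(Add(-1650262, Function('j')(-27, -714)), 188623)), Pow(Add(-4542408, 4624867), -1)) = Mul(Add(2331920, Add(Add(-1650262, -28), 188623)), Pow(Add(-4542408, 4624867), -1)) = Mul(Add(2331920, Add(-1650290, 188623)), Pow(82459, -1)) = Mul(Add(2331920, -1461667), Rational(1, 82459)) = Mul(870253, Rational(1, 82459)) = Rational(870253, 82459)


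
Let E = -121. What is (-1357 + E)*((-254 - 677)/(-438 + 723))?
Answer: 72422/15 ≈ 4828.1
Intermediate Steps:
(-1357 + E)*((-254 - 677)/(-438 + 723)) = (-1357 - 121)*((-254 - 677)/(-438 + 723)) = -(-1376018)/285 = -1478*(-49/15) = 72422/15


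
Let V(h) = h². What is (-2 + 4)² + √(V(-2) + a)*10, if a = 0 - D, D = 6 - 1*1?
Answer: 4 + 10*I ≈ 4.0 + 10.0*I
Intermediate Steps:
D = 5 (D = 6 - 1 = 5)
a = -5 (a = 0 - 1*5 = 0 - 5 = -5)
(-2 + 4)² + √(V(-2) + a)*10 = (-2 + 4)² + √((-2)² - 5)*10 = 2² + √(4 - 5)*10 = 4 + √(-1)*10 = 4 + I*10 = 4 + 10*I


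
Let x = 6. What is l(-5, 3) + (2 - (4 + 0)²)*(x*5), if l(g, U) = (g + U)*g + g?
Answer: -415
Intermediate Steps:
l(g, U) = g + g*(U + g) (l(g, U) = (U + g)*g + g = g*(U + g) + g = g + g*(U + g))
l(-5, 3) + (2 - (4 + 0)²)*(x*5) = -5*(1 + 3 - 5) + (2 - (4 + 0)²)*(6*5) = -5*(-1) + (2 - 1*4²)*30 = 5 + (2 - 1*16)*30 = 5 + (2 - 16)*30 = 5 - 14*30 = 5 - 420 = -415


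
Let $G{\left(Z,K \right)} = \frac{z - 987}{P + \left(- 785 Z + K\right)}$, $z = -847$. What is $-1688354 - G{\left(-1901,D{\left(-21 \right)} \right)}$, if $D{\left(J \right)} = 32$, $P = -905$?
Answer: $- \frac{1259015707007}{745706} \approx -1.6884 \cdot 10^{6}$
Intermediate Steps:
$G{\left(Z,K \right)} = - \frac{1834}{-905 + K - 785 Z}$ ($G{\left(Z,K \right)} = \frac{-847 - 987}{-905 + \left(- 785 Z + K\right)} = - \frac{1834}{-905 + \left(K - 785 Z\right)} = - \frac{1834}{-905 + K - 785 Z}$)
$-1688354 - G{\left(-1901,D{\left(-21 \right)} \right)} = -1688354 - \frac{1834}{905 - 32 + 785 \left(-1901\right)} = -1688354 - \frac{1834}{905 - 32 - 1492285} = -1688354 - \frac{1834}{-1491412} = -1688354 - 1834 \left(- \frac{1}{1491412}\right) = -1688354 - - \frac{917}{745706} = -1688354 + \frac{917}{745706} = - \frac{1259015707007}{745706}$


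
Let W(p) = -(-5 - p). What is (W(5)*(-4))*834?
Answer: -33360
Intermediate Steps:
W(p) = 5 + p
(W(5)*(-4))*834 = ((5 + 5)*(-4))*834 = (10*(-4))*834 = -40*834 = -33360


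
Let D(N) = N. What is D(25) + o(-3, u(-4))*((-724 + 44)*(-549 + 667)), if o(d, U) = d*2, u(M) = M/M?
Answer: 481465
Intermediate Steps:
u(M) = 1
o(d, U) = 2*d
D(25) + o(-3, u(-4))*((-724 + 44)*(-549 + 667)) = 25 + (2*(-3))*((-724 + 44)*(-549 + 667)) = 25 - (-4080)*118 = 25 - 6*(-80240) = 25 + 481440 = 481465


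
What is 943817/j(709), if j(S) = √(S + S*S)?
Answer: 943817*√503390/503390 ≈ 1330.3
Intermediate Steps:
j(S) = √(S + S²)
943817/j(709) = 943817/(√(709*(1 + 709))) = 943817/(√(709*710)) = 943817/(√503390) = 943817*(√503390/503390) = 943817*√503390/503390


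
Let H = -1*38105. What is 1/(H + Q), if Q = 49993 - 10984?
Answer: 1/904 ≈ 0.0011062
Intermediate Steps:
Q = 39009
H = -38105
1/(H + Q) = 1/(-38105 + 39009) = 1/904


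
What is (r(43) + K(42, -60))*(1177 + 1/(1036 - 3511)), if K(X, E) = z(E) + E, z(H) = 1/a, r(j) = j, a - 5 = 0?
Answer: -81566072/4125 ≈ -19774.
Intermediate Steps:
a = 5 (a = 5 + 0 = 5)
z(H) = ⅕ (z(H) = 1/5 = ⅕)
K(X, E) = ⅕ + E
(r(43) + K(42, -60))*(1177 + 1/(1036 - 3511)) = (43 + (⅕ - 60))*(1177 + 1/(1036 - 3511)) = (43 - 299/5)*(1177 + 1/(-2475)) = -84*(1177 - 1/2475)/5 = -84/5*2913074/2475 = -81566072/4125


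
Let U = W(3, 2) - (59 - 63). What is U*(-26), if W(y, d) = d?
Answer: -156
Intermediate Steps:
U = 6 (U = 2 - (59 - 63) = 2 - 1*(-4) = 2 + 4 = 6)
U*(-26) = 6*(-26) = -156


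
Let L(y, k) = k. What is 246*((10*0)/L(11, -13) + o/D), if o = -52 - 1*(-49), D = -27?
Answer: 82/3 ≈ 27.333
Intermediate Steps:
o = -3 (o = -52 + 49 = -3)
246*((10*0)/L(11, -13) + o/D) = 246*((10*0)/(-13) - 3/(-27)) = 246*(0*(-1/13) - 3*(-1/27)) = 246*(0 + 1/9) = 246*(1/9) = 82/3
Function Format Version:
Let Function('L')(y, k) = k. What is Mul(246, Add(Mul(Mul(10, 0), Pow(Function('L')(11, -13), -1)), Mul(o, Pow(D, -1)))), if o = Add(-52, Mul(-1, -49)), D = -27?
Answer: Rational(82, 3) ≈ 27.333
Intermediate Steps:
o = -3 (o = Add(-52, 49) = -3)
Mul(246, Add(Mul(Mul(10, 0), Pow(Function('L')(11, -13), -1)), Mul(o, Pow(D, -1)))) = Mul(246, Add(Mul(Mul(10, 0), Pow(-13, -1)), Mul(-3, Pow(-27, -1)))) = Mul(246, Add(Mul(0, Rational(-1, 13)), Mul(-3, Rational(-1, 27)))) = Mul(246, Add(0, Rational(1, 9))) = Mul(246, Rational(1, 9)) = Rational(82, 3)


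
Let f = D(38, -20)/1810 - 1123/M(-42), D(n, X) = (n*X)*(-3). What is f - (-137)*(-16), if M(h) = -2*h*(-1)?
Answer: -33104753/15204 ≈ -2177.4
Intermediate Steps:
D(n, X) = -3*X*n (D(n, X) = (X*n)*(-3) = -3*X*n)
M(h) = 2*h
f = 222415/15204 (f = -3*(-20)*38/1810 - 1123/(2*(-42)) = 2280*(1/1810) - 1123/(-84) = 228/181 - 1123*(-1/84) = 228/181 + 1123/84 = 222415/15204 ≈ 14.629)
f - (-137)*(-16) = 222415/15204 - (-137)*(-16) = 222415/15204 - 1*2192 = 222415/15204 - 2192 = -33104753/15204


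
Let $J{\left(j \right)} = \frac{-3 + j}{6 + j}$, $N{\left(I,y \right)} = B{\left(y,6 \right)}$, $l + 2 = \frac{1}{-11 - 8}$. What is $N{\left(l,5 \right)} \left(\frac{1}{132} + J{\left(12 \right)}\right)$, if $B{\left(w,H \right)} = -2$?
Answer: $- \frac{67}{66} \approx -1.0152$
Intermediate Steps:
$l = - \frac{39}{19}$ ($l = -2 + \frac{1}{-11 - 8} = -2 + \frac{1}{-19} = -2 - \frac{1}{19} = - \frac{39}{19} \approx -2.0526$)
$N{\left(I,y \right)} = -2$
$J{\left(j \right)} = \frac{-3 + j}{6 + j}$
$N{\left(l,5 \right)} \left(\frac{1}{132} + J{\left(12 \right)}\right) = - 2 \left(\frac{1}{132} + \frac{-3 + 12}{6 + 12}\right) = - 2 \left(\frac{1}{132} + \frac{1}{18} \cdot 9\right) = - 2 \left(\frac{1}{132} + \frac{1}{2}\right) = \left(-2\right) \frac{67}{132} = - \frac{67}{66}$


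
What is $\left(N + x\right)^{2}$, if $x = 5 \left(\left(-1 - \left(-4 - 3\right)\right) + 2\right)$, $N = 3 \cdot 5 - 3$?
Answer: $2704$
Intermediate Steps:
$N = 12$ ($N = 15 - 3 = 12$)
$x = 40$ ($x = 5 \left(\left(-1 - -7\right) + 2\right) = 5 \left(\left(-1 + 7\right) + 2\right) = 5 \left(6 + 2\right) = 5 \cdot 8 = 40$)
$\left(N + x\right)^{2} = \left(12 + 40\right)^{2} = 52^{2} = 2704$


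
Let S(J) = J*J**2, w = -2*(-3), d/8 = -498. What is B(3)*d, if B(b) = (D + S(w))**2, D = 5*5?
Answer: -231394704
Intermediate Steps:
d = -3984 (d = 8*(-498) = -3984)
D = 25
w = 6
S(J) = J**3
B(b) = 58081 (B(b) = (25 + 6**3)**2 = (25 + 216)**2 = 241**2 = 58081)
B(3)*d = 58081*(-3984) = -231394704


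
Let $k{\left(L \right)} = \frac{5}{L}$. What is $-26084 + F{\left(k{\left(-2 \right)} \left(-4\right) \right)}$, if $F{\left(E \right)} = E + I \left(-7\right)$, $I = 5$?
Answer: $-26109$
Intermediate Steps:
$F{\left(E \right)} = -35 + E$ ($F{\left(E \right)} = E + 5 \left(-7\right) = E - 35 = -35 + E$)
$-26084 + F{\left(k{\left(-2 \right)} \left(-4\right) \right)} = -26084 - \left(35 - \frac{5}{-2} \left(-4\right)\right) = -26084 - \left(35 - 5 \left(- \frac{1}{2}\right) \left(-4\right)\right) = -26084 - 25 = -26109$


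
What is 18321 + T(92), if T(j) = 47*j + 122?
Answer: 22767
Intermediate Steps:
T(j) = 122 + 47*j
18321 + T(92) = 18321 + (122 + 47*92) = 18321 + (122 + 4324) = 18321 + 4446 = 22767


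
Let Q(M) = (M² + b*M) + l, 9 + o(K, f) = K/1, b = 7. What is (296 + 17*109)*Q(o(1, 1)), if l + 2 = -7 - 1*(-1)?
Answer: 0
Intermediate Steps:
l = -8 (l = -2 + (-7 - 1*(-1)) = -2 + (-7 + 1) = -2 - 6 = -8)
o(K, f) = -9 + K (o(K, f) = -9 + K/1 = -9 + K*1 = -9 + K)
Q(M) = -8 + M² + 7*M (Q(M) = (M² + 7*M) - 8 = -8 + M² + 7*M)
(296 + 17*109)*Q(o(1, 1)) = (296 + 17*109)*(-8 + (-9 + 1)² + 7*(-9 + 1)) = (296 + 1853)*(-8 + (-8)² + 7*(-8)) = 2149*(-8 + 64 - 56) = 2149*0 = 0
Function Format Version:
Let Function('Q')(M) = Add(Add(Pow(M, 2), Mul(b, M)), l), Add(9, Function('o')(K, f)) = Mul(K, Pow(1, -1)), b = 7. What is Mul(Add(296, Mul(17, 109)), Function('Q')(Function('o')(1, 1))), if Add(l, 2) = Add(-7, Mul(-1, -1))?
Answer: 0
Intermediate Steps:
l = -8 (l = Add(-2, Add(-7, Mul(-1, -1))) = Add(-2, Add(-7, 1)) = Add(-2, -6) = -8)
Function('o')(K, f) = Add(-9, K) (Function('o')(K, f) = Add(-9, Mul(K, Pow(1, -1))) = Add(-9, Mul(K, 1)) = Add(-9, K))
Function('Q')(M) = Add(-8, Pow(M, 2), Mul(7, M)) (Function('Q')(M) = Add(Add(Pow(M, 2), Mul(7, M)), -8) = Add(-8, Pow(M, 2), Mul(7, M)))
Mul(Add(296, Mul(17, 109)), Function('Q')(Function('o')(1, 1))) = Mul(Add(296, Mul(17, 109)), Add(-8, Pow(Add(-9, 1), 2), Mul(7, Add(-9, 1)))) = Mul(Add(296, 1853), Add(-8, Pow(-8, 2), Mul(7, -8))) = Mul(2149, Add(-8, 64, -56)) = Mul(2149, 0) = 0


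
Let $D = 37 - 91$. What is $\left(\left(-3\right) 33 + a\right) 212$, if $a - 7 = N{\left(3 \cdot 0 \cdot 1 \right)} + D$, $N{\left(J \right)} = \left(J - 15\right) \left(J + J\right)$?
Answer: $-30952$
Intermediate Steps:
$D = -54$ ($D = 37 - 91 = -54$)
$N{\left(J \right)} = 2 J \left(-15 + J\right)$ ($N{\left(J \right)} = \left(-15 + J\right) 2 J = 2 J \left(-15 + J\right)$)
$a = -47$ ($a = 7 - \left(54 - 2 \cdot 3 \cdot 0 \cdot 1 \left(-15 + 3 \cdot 0 \cdot 1\right)\right) = 7 - \left(54 - 2 \cdot 0 \cdot 1 \left(-15 + 0 \cdot 1\right)\right) = 7 - \left(54 + 0 \left(-15 + 0\right)\right) = 7 - \left(54 + 0 \left(-15\right)\right) = 7 + \left(0 - 54\right) = 7 - 54 = -47$)
$\left(\left(-3\right) 33 + a\right) 212 = \left(\left(-3\right) 33 - 47\right) 212 = \left(-99 - 47\right) 212 = \left(-146\right) 212 = -30952$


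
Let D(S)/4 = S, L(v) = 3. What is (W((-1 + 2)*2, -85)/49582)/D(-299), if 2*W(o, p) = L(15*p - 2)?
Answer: -3/118600144 ≈ -2.5295e-8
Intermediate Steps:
D(S) = 4*S
W(o, p) = 3/2 (W(o, p) = (½)*3 = 3/2)
(W((-1 + 2)*2, -85)/49582)/D(-299) = ((3/2)/49582)/((4*(-299))) = ((3/2)*(1/49582))/(-1196) = (3/99164)*(-1/1196) = -3/118600144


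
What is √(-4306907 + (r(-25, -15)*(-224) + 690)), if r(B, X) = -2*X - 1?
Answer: I*√4312713 ≈ 2076.7*I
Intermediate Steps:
r(B, X) = -1 - 2*X
√(-4306907 + (r(-25, -15)*(-224) + 690)) = √(-4306907 + ((-1 - 2*(-15))*(-224) + 690)) = √(-4306907 + ((-1 + 30)*(-224) + 690)) = √(-4306907 + (29*(-224) + 690)) = √(-4306907 + (-6496 + 690)) = √(-4306907 - 5806) = √(-4312713) = I*√4312713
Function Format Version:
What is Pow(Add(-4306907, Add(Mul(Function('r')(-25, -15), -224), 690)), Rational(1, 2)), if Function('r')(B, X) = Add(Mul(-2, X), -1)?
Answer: Mul(I, Pow(4312713, Rational(1, 2))) ≈ Mul(2076.7, I)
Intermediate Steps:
Function('r')(B, X) = Add(-1, Mul(-2, X))
Pow(Add(-4306907, Add(Mul(Function('r')(-25, -15), -224), 690)), Rational(1, 2)) = Pow(Add(-4306907, Add(Mul(Add(-1, Mul(-2, -15)), -224), 690)), Rational(1, 2)) = Pow(Add(-4306907, Add(Mul(Add(-1, 30), -224), 690)), Rational(1, 2)) = Pow(Add(-4306907, Add(Mul(29, -224), 690)), Rational(1, 2)) = Pow(Add(-4306907, Add(-6496, 690)), Rational(1, 2)) = Pow(Add(-4306907, -5806), Rational(1, 2)) = Pow(-4312713, Rational(1, 2)) = Mul(I, Pow(4312713, Rational(1, 2)))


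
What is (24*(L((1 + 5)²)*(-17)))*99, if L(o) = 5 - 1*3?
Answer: -80784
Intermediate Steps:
L(o) = 2 (L(o) = 5 - 3 = 2)
(24*(L((1 + 5)²)*(-17)))*99 = (24*(2*(-17)))*99 = (24*(-34))*99 = -816*99 = -80784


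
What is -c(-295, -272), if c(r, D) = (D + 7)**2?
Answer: -70225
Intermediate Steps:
c(r, D) = (7 + D)**2
-c(-295, -272) = -(7 - 272)**2 = -1*(-265)**2 = -1*70225 = -70225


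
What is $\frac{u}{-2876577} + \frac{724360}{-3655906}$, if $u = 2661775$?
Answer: $- \frac{5907438254435}{5258247556881} \approx -1.1235$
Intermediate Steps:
$\frac{u}{-2876577} + \frac{724360}{-3655906} = \frac{2661775}{-2876577} + \frac{724360}{-3655906} = 2661775 \left(- \frac{1}{2876577}\right) + 724360 \left(- \frac{1}{3655906}\right) = - \frac{2661775}{2876577} - \frac{362180}{1827953} = - \frac{5907438254435}{5258247556881}$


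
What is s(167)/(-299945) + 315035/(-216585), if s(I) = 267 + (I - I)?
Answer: -18910200254/12992717565 ≈ -1.4554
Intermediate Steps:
s(I) = 267 (s(I) = 267 + 0 = 267)
s(167)/(-299945) + 315035/(-216585) = 267/(-299945) + 315035/(-216585) = 267*(-1/299945) + 315035*(-1/216585) = -267/299945 - 63007/43317 = -18910200254/12992717565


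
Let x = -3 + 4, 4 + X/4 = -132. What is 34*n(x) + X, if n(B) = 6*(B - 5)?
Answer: -1360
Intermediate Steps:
X = -544 (X = -16 + 4*(-132) = -16 - 528 = -544)
x = 1
n(B) = -30 + 6*B (n(B) = 6*(-5 + B) = -30 + 6*B)
34*n(x) + X = 34*(-30 + 6*1) - 544 = 34*(-30 + 6) - 544 = 34*(-24) - 544 = -816 - 544 = -1360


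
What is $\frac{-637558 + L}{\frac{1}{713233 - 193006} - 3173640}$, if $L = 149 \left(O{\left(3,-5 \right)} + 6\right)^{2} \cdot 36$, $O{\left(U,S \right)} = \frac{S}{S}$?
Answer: $\frac{194940501894}{1651013216279} \approx 0.11807$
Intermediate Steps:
$O{\left(U,S \right)} = 1$
$L = 262836$ ($L = 149 \left(1 + 6\right)^{2} \cdot 36 = 149 \cdot 7^{2} \cdot 36 = 149 \cdot 49 \cdot 36 = 7301 \cdot 36 = 262836$)
$\frac{-637558 + L}{\frac{1}{713233 - 193006} - 3173640} = \frac{-637558 + 262836}{\frac{1}{713233 - 193006} - 3173640} = - \frac{374722}{\frac{1}{520227} - 3173640} = - \frac{374722}{- \frac{1651013216279}{520227}} = \left(-374722\right) \left(- \frac{520227}{1651013216279}\right) = \frac{194940501894}{1651013216279}$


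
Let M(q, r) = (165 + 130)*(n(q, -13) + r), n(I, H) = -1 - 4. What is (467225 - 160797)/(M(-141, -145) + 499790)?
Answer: 76607/113885 ≈ 0.67267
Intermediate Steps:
n(I, H) = -5
M(q, r) = -1475 + 295*r (M(q, r) = (165 + 130)*(-5 + r) = 295*(-5 + r) = -1475 + 295*r)
(467225 - 160797)/(M(-141, -145) + 499790) = (467225 - 160797)/((-1475 + 295*(-145)) + 499790) = 306428/((-1475 - 42775) + 499790) = 306428/(-44250 + 499790) = 306428/455540 = 306428*(1/455540) = 76607/113885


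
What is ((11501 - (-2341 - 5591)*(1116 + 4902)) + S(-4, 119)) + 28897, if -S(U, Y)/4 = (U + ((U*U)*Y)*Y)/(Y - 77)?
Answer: 334275170/7 ≈ 4.7754e+7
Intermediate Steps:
S(U, Y) = -4*(U + U**2*Y**2)/(-77 + Y) (S(U, Y) = -4*(U + ((U*U)*Y)*Y)/(Y - 77) = -4*(U + (U**2*Y)*Y)/(-77 + Y) = -4*(U + (Y*U**2)*Y)/(-77 + Y) = -4*(U + U**2*Y**2)/(-77 + Y))
((11501 - (-2341 - 5591)*(1116 + 4902)) + S(-4, 119)) + 28897 = ((11501 - (-2341 - 5591)*(1116 + 4902)) - 4*(-4)*(1 - 4*119**2)/(-77 + 119)) + 28897 = ((11501 - (-7932)*6018) - 4*(-4)*(1 - 4*14161)/42) + 28897 = ((11501 - 1*(-47734776)) - 4*(-4)*1/42*(1 - 56644)) + 28897 = ((11501 + 47734776) - 4*(-4)*1/42*(-56643)) + 28897 = (47746277 - 151048/7) + 28897 = 334072891/7 + 28897 = 334275170/7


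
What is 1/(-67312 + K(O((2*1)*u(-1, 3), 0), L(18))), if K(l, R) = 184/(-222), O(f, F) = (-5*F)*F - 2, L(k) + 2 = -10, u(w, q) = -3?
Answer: -111/7471724 ≈ -1.4856e-5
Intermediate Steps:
L(k) = -12 (L(k) = -2 - 10 = -12)
O(f, F) = -2 - 5*F**2 (O(f, F) = -5*F**2 - 2 = -2 - 5*F**2)
K(l, R) = -92/111 (K(l, R) = 184*(-1/222) = -92/111)
1/(-67312 + K(O((2*1)*u(-1, 3), 0), L(18))) = 1/(-67312 - 92/111) = 1/(-7471724/111) = -111/7471724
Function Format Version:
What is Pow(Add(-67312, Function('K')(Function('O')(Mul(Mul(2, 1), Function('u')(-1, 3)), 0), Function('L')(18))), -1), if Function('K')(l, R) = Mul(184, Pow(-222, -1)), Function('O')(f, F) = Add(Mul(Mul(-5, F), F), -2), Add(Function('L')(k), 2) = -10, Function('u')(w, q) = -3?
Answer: Rational(-111, 7471724) ≈ -1.4856e-5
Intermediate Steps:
Function('L')(k) = -12 (Function('L')(k) = Add(-2, -10) = -12)
Function('O')(f, F) = Add(-2, Mul(-5, Pow(F, 2))) (Function('O')(f, F) = Add(Mul(-5, Pow(F, 2)), -2) = Add(-2, Mul(-5, Pow(F, 2))))
Function('K')(l, R) = Rational(-92, 111) (Function('K')(l, R) = Mul(184, Rational(-1, 222)) = Rational(-92, 111))
Pow(Add(-67312, Function('K')(Function('O')(Mul(Mul(2, 1), Function('u')(-1, 3)), 0), Function('L')(18))), -1) = Pow(Add(-67312, Rational(-92, 111)), -1) = Pow(Rational(-7471724, 111), -1) = Rational(-111, 7471724)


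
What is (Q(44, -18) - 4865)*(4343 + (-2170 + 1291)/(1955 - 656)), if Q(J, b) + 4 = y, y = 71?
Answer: -9021324348/433 ≈ -2.0834e+7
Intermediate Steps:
Q(J, b) = 67 (Q(J, b) = -4 + 71 = 67)
(Q(44, -18) - 4865)*(4343 + (-2170 + 1291)/(1955 - 656)) = (67 - 4865)*(4343 + (-2170 + 1291)/(1955 - 656)) = -4798*(4343 - 879/1299) = -4798*(4343 - 879*1/1299) = -4798*(4343 - 293/433) = -4798*1880226/433 = -9021324348/433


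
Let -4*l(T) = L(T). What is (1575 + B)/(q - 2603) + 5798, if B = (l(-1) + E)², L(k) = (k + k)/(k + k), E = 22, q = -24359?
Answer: 2501178047/431392 ≈ 5797.9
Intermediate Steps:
L(k) = 1 (L(k) = (2*k)/((2*k)) = (2*k)*(1/(2*k)) = 1)
l(T) = -¼ (l(T) = -¼*1 = -¼)
B = 7569/16 (B = (-¼ + 22)² = (87/4)² = 7569/16 ≈ 473.06)
(1575 + B)/(q - 2603) + 5798 = (1575 + 7569/16)/(-24359 - 2603) + 5798 = (32769/16)/(-26962) + 5798 = (32769/16)*(-1/26962) + 5798 = -32769/431392 + 5798 = 2501178047/431392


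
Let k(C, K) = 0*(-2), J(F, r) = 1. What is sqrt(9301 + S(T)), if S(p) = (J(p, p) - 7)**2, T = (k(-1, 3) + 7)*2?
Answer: sqrt(9337) ≈ 96.628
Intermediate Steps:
k(C, K) = 0
T = 14 (T = (0 + 7)*2 = 7*2 = 14)
S(p) = 36 (S(p) = (1 - 7)**2 = (-6)**2 = 36)
sqrt(9301 + S(T)) = sqrt(9301 + 36) = sqrt(9337)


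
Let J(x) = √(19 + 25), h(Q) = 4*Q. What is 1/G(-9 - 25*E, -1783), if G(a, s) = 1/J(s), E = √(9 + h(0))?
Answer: 2*√11 ≈ 6.6332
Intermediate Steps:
E = 3 (E = √(9 + 4*0) = √(9 + 0) = √9 = 3)
J(x) = 2*√11 (J(x) = √44 = 2*√11)
G(a, s) = √11/22 (G(a, s) = 1/(2*√11) = √11/22)
1/G(-9 - 25*E, -1783) = 1/(√11/22) = 2*√11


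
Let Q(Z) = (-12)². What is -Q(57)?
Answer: -144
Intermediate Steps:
Q(Z) = 144
-Q(57) = -1*144 = -144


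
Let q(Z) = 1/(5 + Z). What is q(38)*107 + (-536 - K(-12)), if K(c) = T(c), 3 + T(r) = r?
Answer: -22296/43 ≈ -518.51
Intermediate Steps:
T(r) = -3 + r
K(c) = -3 + c
q(38)*107 + (-536 - K(-12)) = 107/(5 + 38) + (-536 - (-3 - 12)) = 107/43 + (-536 - 1*(-15)) = (1/43)*107 + (-536 + 15) = 107/43 - 521 = -22296/43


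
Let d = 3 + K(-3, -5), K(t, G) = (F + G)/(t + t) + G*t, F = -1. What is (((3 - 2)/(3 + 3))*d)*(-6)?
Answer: -19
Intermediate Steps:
K(t, G) = G*t + (-1 + G)/(2*t) (K(t, G) = (-1 + G)/(t + t) + G*t = (-1 + G)/((2*t)) + G*t = (-1 + G)*(1/(2*t)) + G*t = (-1 + G)/(2*t) + G*t = G*t + (-1 + G)/(2*t))
d = 19 (d = 3 + (½)*(-1 - 5 + 2*(-5)*(-3)²)/(-3) = 3 + (½)*(-⅓)*(-1 - 5 + 2*(-5)*9) = 3 + (½)*(-⅓)*(-1 - 5 - 90) = 3 + (½)*(-⅓)*(-96) = 3 + 16 = 19)
(((3 - 2)/(3 + 3))*d)*(-6) = (((3 - 2)/(3 + 3))*19)*(-6) = ((1/6)*19)*(-6) = ((1*(⅙))*19)*(-6) = ((⅙)*19)*(-6) = (19/6)*(-6) = -19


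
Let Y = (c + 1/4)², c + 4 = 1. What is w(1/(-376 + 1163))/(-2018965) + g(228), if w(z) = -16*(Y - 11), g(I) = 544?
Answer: 219663381/403793 ≈ 544.00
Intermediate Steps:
c = -3 (c = -4 + 1 = -3)
Y = 121/16 (Y = (-3 + 1/4)² = (-3 + ¼)² = (-11/4)² = 121/16 ≈ 7.5625)
w(z) = 55 (w(z) = -16*(121/16 - 11) = -16*(-55/16) = 55)
w(1/(-376 + 1163))/(-2018965) + g(228) = 55/(-2018965) + 544 = 55*(-1/2018965) + 544 = -11/403793 + 544 = 219663381/403793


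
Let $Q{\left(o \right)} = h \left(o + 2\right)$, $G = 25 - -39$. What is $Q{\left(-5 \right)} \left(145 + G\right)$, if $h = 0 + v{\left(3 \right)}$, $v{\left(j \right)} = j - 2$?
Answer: $-627$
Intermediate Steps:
$G = 64$ ($G = 25 + 39 = 64$)
$v{\left(j \right)} = -2 + j$ ($v{\left(j \right)} = j - 2 = -2 + j$)
$h = 1$ ($h = 0 + \left(-2 + 3\right) = 0 + 1 = 1$)
$Q{\left(o \right)} = 2 + o$ ($Q{\left(o \right)} = 1 \left(o + 2\right) = 1 \left(2 + o\right) = 2 + o$)
$Q{\left(-5 \right)} \left(145 + G\right) = \left(2 - 5\right) \left(145 + 64\right) = \left(-3\right) 209 = -627$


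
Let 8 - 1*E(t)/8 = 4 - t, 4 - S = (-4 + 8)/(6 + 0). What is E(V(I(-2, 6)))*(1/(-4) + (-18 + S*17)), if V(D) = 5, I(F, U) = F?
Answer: 2766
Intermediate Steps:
S = 10/3 (S = 4 - (-4 + 8)/(6 + 0) = 4 - 4/6 = 4 - 1*2/3 = 4 - 2/3 = 10/3 ≈ 3.3333)
E(t) = 32 + 8*t (E(t) = 64 - 8*(4 - t) = 64 + (-32 + 8*t) = 32 + 8*t)
E(V(I(-2, 6)))*(1/(-4) + (-18 + S*17)) = (32 + 8*5)*(1/(-4) + (-18 + (10/3)*17)) = (32 + 40)*(-1/4 + (-18 + 170/3)) = 72*(-1/4 + 116/3) = 72*(461/12) = 2766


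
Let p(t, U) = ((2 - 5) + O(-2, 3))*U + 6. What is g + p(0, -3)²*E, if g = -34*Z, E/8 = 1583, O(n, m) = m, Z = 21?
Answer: 455190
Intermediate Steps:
E = 12664 (E = 8*1583 = 12664)
p(t, U) = 6 (p(t, U) = ((2 - 5) + 3)*U + 6 = (-3 + 3)*U + 6 = 0*U + 6 = 0 + 6 = 6)
g = -714 (g = -34*21 = -714)
g + p(0, -3)²*E = -714 + 6²*12664 = -714 + 36*12664 = -714 + 455904 = 455190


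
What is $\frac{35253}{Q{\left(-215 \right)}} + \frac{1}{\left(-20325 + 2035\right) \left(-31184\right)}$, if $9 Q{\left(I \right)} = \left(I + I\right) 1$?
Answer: $- \frac{18096063755429}{24525280480} \approx -737.85$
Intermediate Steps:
$Q{\left(I \right)} = \frac{2 I}{9}$ ($Q{\left(I \right)} = \frac{\left(I + I\right) 1}{9} = \frac{2 I 1}{9} = \frac{2 I}{9}$)
$\frac{35253}{Q{\left(-215 \right)}} + \frac{1}{\left(-20325 + 2035\right) \left(-31184\right)} = \frac{35253}{\frac{2}{9} \left(-215\right)} + \frac{1}{\left(-20325 + 2035\right) \left(-31184\right)} = \frac{35253}{- \frac{430}{9}} + \frac{1}{-18290} \left(- \frac{1}{31184}\right) = 35253 \left(- \frac{9}{430}\right) - - \frac{1}{570355360} = - \frac{317277}{430} + \frac{1}{570355360} = - \frac{18096063755429}{24525280480}$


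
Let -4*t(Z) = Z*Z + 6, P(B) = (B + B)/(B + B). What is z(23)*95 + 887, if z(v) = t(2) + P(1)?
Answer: 1489/2 ≈ 744.50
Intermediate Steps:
P(B) = 1 (P(B) = (2*B)/((2*B)) = (2*B)*(1/(2*B)) = 1)
t(Z) = -3/2 - Z²/4 (t(Z) = -(Z*Z + 6)/4 = -(Z² + 6)/4 = -(6 + Z²)/4 = -3/2 - Z²/4)
z(v) = -3/2 (z(v) = (-3/2 - ¼*2²) + 1 = (-3/2 - ¼*4) + 1 = (-3/2 - 1) + 1 = -5/2 + 1 = -3/2)
z(23)*95 + 887 = -3/2*95 + 887 = -285/2 + 887 = 1489/2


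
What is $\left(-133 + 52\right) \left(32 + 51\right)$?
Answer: $-6723$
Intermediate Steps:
$\left(-133 + 52\right) \left(32 + 51\right) = \left(-81\right) 83 = -6723$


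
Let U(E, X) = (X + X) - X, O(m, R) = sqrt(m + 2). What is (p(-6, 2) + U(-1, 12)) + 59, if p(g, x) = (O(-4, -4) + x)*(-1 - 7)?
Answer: 55 - 8*I*sqrt(2) ≈ 55.0 - 11.314*I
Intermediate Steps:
O(m, R) = sqrt(2 + m)
p(g, x) = -8*x - 8*I*sqrt(2) (p(g, x) = (sqrt(2 - 4) + x)*(-1 - 7) = (sqrt(-2) + x)*(-8) = (I*sqrt(2) + x)*(-8) = (x + I*sqrt(2))*(-8) = -8*x - 8*I*sqrt(2))
U(E, X) = X (U(E, X) = 2*X - X = X)
(p(-6, 2) + U(-1, 12)) + 59 = ((-8*2 - 8*I*sqrt(2)) + 12) + 59 = ((-16 - 8*I*sqrt(2)) + 12) + 59 = (-4 - 8*I*sqrt(2)) + 59 = 55 - 8*I*sqrt(2)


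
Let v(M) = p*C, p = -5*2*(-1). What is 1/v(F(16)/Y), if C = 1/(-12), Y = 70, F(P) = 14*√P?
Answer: -6/5 ≈ -1.2000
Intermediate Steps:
C = -1/12 ≈ -0.083333
p = 10 (p = -10*(-1) = 10)
v(M) = -⅚ (v(M) = 10*(-1/12) = -⅚)
1/v(F(16)/Y) = 1/(-⅚) = -6/5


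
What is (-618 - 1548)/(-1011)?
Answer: 722/337 ≈ 2.1424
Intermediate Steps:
(-618 - 1548)/(-1011) = -1/1011*(-2166) = 722/337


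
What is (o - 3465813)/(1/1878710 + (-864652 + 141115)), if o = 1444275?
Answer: 3797883655980/1359316197269 ≈ 2.7940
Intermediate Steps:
(o - 3465813)/(1/1878710 + (-864652 + 141115)) = (1444275 - 3465813)/(1/1878710 + (-864652 + 141115)) = -2021538/(1/1878710 - 723537) = -2021538/(-1359316197269/1878710) = -2021538*(-1878710/1359316197269) = 3797883655980/1359316197269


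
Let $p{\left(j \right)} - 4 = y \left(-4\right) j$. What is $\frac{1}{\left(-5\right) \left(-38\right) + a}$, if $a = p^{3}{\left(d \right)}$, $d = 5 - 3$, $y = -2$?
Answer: $\frac{1}{8190} \approx 0.0001221$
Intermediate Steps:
$d = 2$
$p{\left(j \right)} = 4 + 8 j$ ($p{\left(j \right)} = 4 + \left(-2\right) \left(-4\right) j = 4 + 8 j$)
$a = 8000$ ($a = \left(4 + 8 \cdot 2\right)^{3} = \left(4 + 16\right)^{3} = 20^{3} = 8000$)
$\frac{1}{\left(-5\right) \left(-38\right) + a} = \frac{1}{\left(-5\right) \left(-38\right) + 8000} = \frac{1}{190 + 8000} = \frac{1}{8190}$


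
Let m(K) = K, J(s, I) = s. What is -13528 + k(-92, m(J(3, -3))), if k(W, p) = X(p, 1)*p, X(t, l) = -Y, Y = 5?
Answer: -13543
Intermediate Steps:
X(t, l) = -5 (X(t, l) = -1*5 = -5)
k(W, p) = -5*p
-13528 + k(-92, m(J(3, -3))) = -13528 - 5*3 = -13528 - 15 = -13543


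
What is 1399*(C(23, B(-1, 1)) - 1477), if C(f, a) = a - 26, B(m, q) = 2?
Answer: -2099899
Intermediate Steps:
C(f, a) = -26 + a
1399*(C(23, B(-1, 1)) - 1477) = 1399*((-26 + 2) - 1477) = 1399*(-24 - 1477) = 1399*(-1501) = -2099899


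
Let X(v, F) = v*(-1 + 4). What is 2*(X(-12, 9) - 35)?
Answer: -142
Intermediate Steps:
X(v, F) = 3*v (X(v, F) = v*3 = 3*v)
2*(X(-12, 9) - 35) = 2*(3*(-12) - 35) = 2*(-36 - 35) = 2*(-71) = -142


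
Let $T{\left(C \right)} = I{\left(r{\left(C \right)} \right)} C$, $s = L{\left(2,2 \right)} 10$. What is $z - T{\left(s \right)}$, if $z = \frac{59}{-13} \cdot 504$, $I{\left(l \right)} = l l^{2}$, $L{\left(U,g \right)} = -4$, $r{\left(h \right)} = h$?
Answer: $- \frac{33309736}{13} \approx -2.5623 \cdot 10^{6}$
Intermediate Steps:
$I{\left(l \right)} = l^{3}$
$s = -40$ ($s = \left(-4\right) 10 = -40$)
$T{\left(C \right)} = C^{4}$ ($T{\left(C \right)} = C^{3} C = C^{4}$)
$z = - \frac{29736}{13}$ ($z = 59 \left(- \frac{1}{13}\right) 504 = \left(- \frac{59}{13}\right) 504 = - \frac{29736}{13} \approx -2287.4$)
$z - T{\left(s \right)} = - \frac{29736}{13} - \left(-40\right)^{4} = - \frac{29736}{13} - 2560000 = - \frac{33309736}{13}$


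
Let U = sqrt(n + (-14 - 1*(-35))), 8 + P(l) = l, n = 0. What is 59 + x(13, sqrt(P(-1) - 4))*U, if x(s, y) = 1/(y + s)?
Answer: 59 + sqrt(21)/14 - I*sqrt(273)/182 ≈ 59.327 - 0.090784*I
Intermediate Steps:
P(l) = -8 + l
x(s, y) = 1/(s + y)
U = sqrt(21) (U = sqrt(0 + (-14 - 1*(-35))) = sqrt(0 + (-14 + 35)) = sqrt(0 + 21) = sqrt(21) ≈ 4.5826)
59 + x(13, sqrt(P(-1) - 4))*U = 59 + sqrt(21)/(13 + sqrt((-8 - 1) - 4)) = 59 + sqrt(21)/(13 + sqrt(-9 - 4)) = 59 + sqrt(21)/(13 + sqrt(-13)) = 59 + sqrt(21)/(13 + I*sqrt(13))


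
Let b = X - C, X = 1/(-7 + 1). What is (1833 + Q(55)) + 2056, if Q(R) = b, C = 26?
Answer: 23177/6 ≈ 3862.8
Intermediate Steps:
X = -⅙ (X = 1/(-6) = -⅙ ≈ -0.16667)
b = -157/6 (b = -⅙ - 1*26 = -⅙ - 26 = -157/6 ≈ -26.167)
Q(R) = -157/6
(1833 + Q(55)) + 2056 = (1833 - 157/6) + 2056 = 10841/6 + 2056 = 23177/6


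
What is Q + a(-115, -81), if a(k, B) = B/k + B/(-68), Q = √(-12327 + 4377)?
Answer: 14823/7820 + 5*I*√318 ≈ 1.8955 + 89.163*I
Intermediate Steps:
Q = 5*I*√318 (Q = √(-7950) = 5*I*√318 ≈ 89.163*I)
a(k, B) = -B/68 + B/k (a(k, B) = B/k + B*(-1/68) = B/k - B/68 = -B/68 + B/k)
Q + a(-115, -81) = 5*I*√318 + (-1/68*(-81) - 81/(-115)) = 5*I*√318 + (81/68 - 81*(-1/115)) = 5*I*√318 + (81/68 + 81/115) = 5*I*√318 + 14823/7820 = 14823/7820 + 5*I*√318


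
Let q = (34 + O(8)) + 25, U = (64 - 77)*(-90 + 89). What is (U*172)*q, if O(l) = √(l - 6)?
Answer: 131924 + 2236*√2 ≈ 1.3509e+5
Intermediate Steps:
U = 13 (U = -13*(-1) = 13)
O(l) = √(-6 + l)
q = 59 + √2 (q = (34 + √(-6 + 8)) + 25 = (34 + √2) + 25 = 59 + √2 ≈ 60.414)
(U*172)*q = (13*172)*(59 + √2) = 2236*(59 + √2) = 131924 + 2236*√2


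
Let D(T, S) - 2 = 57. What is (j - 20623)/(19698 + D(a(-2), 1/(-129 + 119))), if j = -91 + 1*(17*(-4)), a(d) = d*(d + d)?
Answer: -20782/19757 ≈ -1.0519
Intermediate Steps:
a(d) = 2*d**2 (a(d) = d*(2*d) = 2*d**2)
D(T, S) = 59 (D(T, S) = 2 + 57 = 59)
j = -159 (j = -91 + 1*(-68) = -91 - 68 = -159)
(j - 20623)/(19698 + D(a(-2), 1/(-129 + 119))) = (-159 - 20623)/(19698 + 59) = -20782/19757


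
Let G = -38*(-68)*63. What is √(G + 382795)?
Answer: √545587 ≈ 738.64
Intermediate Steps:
G = 162792 (G = 2584*63 = 162792)
√(G + 382795) = √(162792 + 382795) = √545587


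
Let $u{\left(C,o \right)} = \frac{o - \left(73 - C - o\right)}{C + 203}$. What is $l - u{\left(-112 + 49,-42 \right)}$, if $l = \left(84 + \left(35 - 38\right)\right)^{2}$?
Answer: $\frac{45938}{7} \approx 6562.6$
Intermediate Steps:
$l = 6561$ ($l = \left(84 + \left(35 - 38\right)\right)^{2} = \left(84 - 3\right)^{2} = 81^{2} = 6561$)
$u{\left(C,o \right)} = \frac{-73 + C + 2 o}{203 + C}$ ($u{\left(C,o \right)} = \frac{o + \left(-73 + C + o\right)}{203 + C} = \frac{-73 + C + 2 o}{203 + C}$)
$l - u{\left(-112 + 49,-42 \right)} = 6561 - \frac{-73 + \left(-112 + 49\right) + 2 \left(-42\right)}{203 + \left(-112 + 49\right)} = 6561 - \frac{-73 - 63 - 84}{203 - 63} = 6561 - \frac{1}{140} \left(-220\right) = 6561 - - \frac{11}{7} = 6561 + \frac{11}{7} = \frac{45938}{7}$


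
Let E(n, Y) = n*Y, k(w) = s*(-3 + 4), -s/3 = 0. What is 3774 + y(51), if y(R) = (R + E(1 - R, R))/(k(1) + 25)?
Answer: 91851/25 ≈ 3674.0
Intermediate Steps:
s = 0 (s = -3*0 = 0)
k(w) = 0 (k(w) = 0*(-3 + 4) = 0*1 = 0)
E(n, Y) = Y*n
y(R) = R/25 + R*(1 - R)/25 (y(R) = (R + R*(1 - R))/(0 + 25) = (R + R*(1 - R))/25 = (R + R*(1 - R))*(1/25) = R/25 + R*(1 - R)/25)
3774 + y(51) = 3774 + (1/25)*51*(2 - 1*51) = 3774 + (1/25)*51*(2 - 51) = 3774 + (1/25)*51*(-49) = 3774 - 2499/25 = 91851/25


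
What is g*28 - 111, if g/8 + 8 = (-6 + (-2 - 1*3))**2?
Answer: 25201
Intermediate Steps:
g = 904 (g = -64 + 8*(-6 + (-2 - 1*3))**2 = -64 + 8*(-6 + (-2 - 3))**2 = -64 + 8*(-6 - 5)**2 = -64 + 8*(-11)**2 = -64 + 8*121 = -64 + 968 = 904)
g*28 - 111 = 904*28 - 111 = 25312 - 111 = 25201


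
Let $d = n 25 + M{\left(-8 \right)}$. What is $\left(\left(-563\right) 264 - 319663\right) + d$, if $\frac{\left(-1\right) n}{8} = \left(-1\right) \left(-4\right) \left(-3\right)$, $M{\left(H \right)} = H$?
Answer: $-465903$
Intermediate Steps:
$n = 96$ ($n = - 8 \left(-1\right) \left(-4\right) \left(-3\right) = - 8 \cdot 4 \left(-3\right) = \left(-8\right) \left(-12\right) = 96$)
$d = 2392$ ($d = 96 \cdot 25 - 8 = 2400 - 8 = 2392$)
$\left(\left(-563\right) 264 - 319663\right) + d = \left(\left(-563\right) 264 - 319663\right) + 2392 = \left(-148632 - 319663\right) + 2392 = -468295 + 2392 = -465903$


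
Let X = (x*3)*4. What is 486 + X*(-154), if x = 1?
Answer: -1362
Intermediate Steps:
X = 12 (X = (1*3)*4 = 3*4 = 12)
486 + X*(-154) = 486 + 12*(-154) = 486 - 1848 = -1362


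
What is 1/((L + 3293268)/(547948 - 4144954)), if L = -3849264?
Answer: 85643/13238 ≈ 6.4695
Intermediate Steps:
1/((L + 3293268)/(547948 - 4144954)) = 1/((-3849264 + 3293268)/(547948 - 4144954)) = 1/(-555996/(-3597006)) = 1/(-555996*(-1/3597006)) = 1/(13238/85643) = 85643/13238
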